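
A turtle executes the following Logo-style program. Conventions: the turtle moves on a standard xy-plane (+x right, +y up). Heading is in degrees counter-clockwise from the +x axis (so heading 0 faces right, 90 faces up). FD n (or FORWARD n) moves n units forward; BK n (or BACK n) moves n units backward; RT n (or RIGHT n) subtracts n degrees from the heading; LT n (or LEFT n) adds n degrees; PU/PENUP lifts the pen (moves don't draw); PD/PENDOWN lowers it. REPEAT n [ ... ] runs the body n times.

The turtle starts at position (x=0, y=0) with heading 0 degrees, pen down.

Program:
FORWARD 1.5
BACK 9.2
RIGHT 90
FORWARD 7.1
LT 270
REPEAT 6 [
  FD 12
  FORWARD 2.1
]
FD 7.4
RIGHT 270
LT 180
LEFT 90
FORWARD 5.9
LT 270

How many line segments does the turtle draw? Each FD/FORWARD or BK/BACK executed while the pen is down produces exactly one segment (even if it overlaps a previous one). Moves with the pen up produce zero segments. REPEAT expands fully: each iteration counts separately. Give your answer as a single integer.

Answer: 17

Derivation:
Executing turtle program step by step:
Start: pos=(0,0), heading=0, pen down
FD 1.5: (0,0) -> (1.5,0) [heading=0, draw]
BK 9.2: (1.5,0) -> (-7.7,0) [heading=0, draw]
RT 90: heading 0 -> 270
FD 7.1: (-7.7,0) -> (-7.7,-7.1) [heading=270, draw]
LT 270: heading 270 -> 180
REPEAT 6 [
  -- iteration 1/6 --
  FD 12: (-7.7,-7.1) -> (-19.7,-7.1) [heading=180, draw]
  FD 2.1: (-19.7,-7.1) -> (-21.8,-7.1) [heading=180, draw]
  -- iteration 2/6 --
  FD 12: (-21.8,-7.1) -> (-33.8,-7.1) [heading=180, draw]
  FD 2.1: (-33.8,-7.1) -> (-35.9,-7.1) [heading=180, draw]
  -- iteration 3/6 --
  FD 12: (-35.9,-7.1) -> (-47.9,-7.1) [heading=180, draw]
  FD 2.1: (-47.9,-7.1) -> (-50,-7.1) [heading=180, draw]
  -- iteration 4/6 --
  FD 12: (-50,-7.1) -> (-62,-7.1) [heading=180, draw]
  FD 2.1: (-62,-7.1) -> (-64.1,-7.1) [heading=180, draw]
  -- iteration 5/6 --
  FD 12: (-64.1,-7.1) -> (-76.1,-7.1) [heading=180, draw]
  FD 2.1: (-76.1,-7.1) -> (-78.2,-7.1) [heading=180, draw]
  -- iteration 6/6 --
  FD 12: (-78.2,-7.1) -> (-90.2,-7.1) [heading=180, draw]
  FD 2.1: (-90.2,-7.1) -> (-92.3,-7.1) [heading=180, draw]
]
FD 7.4: (-92.3,-7.1) -> (-99.7,-7.1) [heading=180, draw]
RT 270: heading 180 -> 270
LT 180: heading 270 -> 90
LT 90: heading 90 -> 180
FD 5.9: (-99.7,-7.1) -> (-105.6,-7.1) [heading=180, draw]
LT 270: heading 180 -> 90
Final: pos=(-105.6,-7.1), heading=90, 17 segment(s) drawn
Segments drawn: 17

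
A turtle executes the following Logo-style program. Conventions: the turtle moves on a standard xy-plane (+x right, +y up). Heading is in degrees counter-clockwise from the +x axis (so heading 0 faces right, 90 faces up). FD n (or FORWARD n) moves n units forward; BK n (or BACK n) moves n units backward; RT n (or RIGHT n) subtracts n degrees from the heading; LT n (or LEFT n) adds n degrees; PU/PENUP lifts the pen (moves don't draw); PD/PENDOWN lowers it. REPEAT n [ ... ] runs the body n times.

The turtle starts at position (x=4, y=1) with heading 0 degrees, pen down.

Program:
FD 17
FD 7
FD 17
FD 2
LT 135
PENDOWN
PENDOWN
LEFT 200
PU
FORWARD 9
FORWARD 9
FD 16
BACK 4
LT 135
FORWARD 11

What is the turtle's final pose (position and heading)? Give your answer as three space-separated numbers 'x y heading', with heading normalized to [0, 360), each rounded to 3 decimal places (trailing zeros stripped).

Answer: 70.427 -1.342 110

Derivation:
Executing turtle program step by step:
Start: pos=(4,1), heading=0, pen down
FD 17: (4,1) -> (21,1) [heading=0, draw]
FD 7: (21,1) -> (28,1) [heading=0, draw]
FD 17: (28,1) -> (45,1) [heading=0, draw]
FD 2: (45,1) -> (47,1) [heading=0, draw]
LT 135: heading 0 -> 135
PD: pen down
PD: pen down
LT 200: heading 135 -> 335
PU: pen up
FD 9: (47,1) -> (55.157,-2.804) [heading=335, move]
FD 9: (55.157,-2.804) -> (63.314,-6.607) [heading=335, move]
FD 16: (63.314,-6.607) -> (77.814,-13.369) [heading=335, move]
BK 4: (77.814,-13.369) -> (74.189,-11.679) [heading=335, move]
LT 135: heading 335 -> 110
FD 11: (74.189,-11.679) -> (70.427,-1.342) [heading=110, move]
Final: pos=(70.427,-1.342), heading=110, 4 segment(s) drawn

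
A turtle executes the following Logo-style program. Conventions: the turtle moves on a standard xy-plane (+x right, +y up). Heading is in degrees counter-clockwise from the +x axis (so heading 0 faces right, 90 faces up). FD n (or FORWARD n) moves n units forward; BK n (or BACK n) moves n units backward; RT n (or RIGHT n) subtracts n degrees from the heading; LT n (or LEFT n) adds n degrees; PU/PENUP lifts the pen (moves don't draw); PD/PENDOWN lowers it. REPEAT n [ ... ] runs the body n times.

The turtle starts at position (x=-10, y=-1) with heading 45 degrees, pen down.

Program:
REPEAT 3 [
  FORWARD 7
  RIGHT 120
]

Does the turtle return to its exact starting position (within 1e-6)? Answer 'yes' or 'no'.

Answer: yes

Derivation:
Executing turtle program step by step:
Start: pos=(-10,-1), heading=45, pen down
REPEAT 3 [
  -- iteration 1/3 --
  FD 7: (-10,-1) -> (-5.05,3.95) [heading=45, draw]
  RT 120: heading 45 -> 285
  -- iteration 2/3 --
  FD 7: (-5.05,3.95) -> (-3.239,-2.812) [heading=285, draw]
  RT 120: heading 285 -> 165
  -- iteration 3/3 --
  FD 7: (-3.239,-2.812) -> (-10,-1) [heading=165, draw]
  RT 120: heading 165 -> 45
]
Final: pos=(-10,-1), heading=45, 3 segment(s) drawn

Start position: (-10, -1)
Final position: (-10, -1)
Distance = 0; < 1e-6 -> CLOSED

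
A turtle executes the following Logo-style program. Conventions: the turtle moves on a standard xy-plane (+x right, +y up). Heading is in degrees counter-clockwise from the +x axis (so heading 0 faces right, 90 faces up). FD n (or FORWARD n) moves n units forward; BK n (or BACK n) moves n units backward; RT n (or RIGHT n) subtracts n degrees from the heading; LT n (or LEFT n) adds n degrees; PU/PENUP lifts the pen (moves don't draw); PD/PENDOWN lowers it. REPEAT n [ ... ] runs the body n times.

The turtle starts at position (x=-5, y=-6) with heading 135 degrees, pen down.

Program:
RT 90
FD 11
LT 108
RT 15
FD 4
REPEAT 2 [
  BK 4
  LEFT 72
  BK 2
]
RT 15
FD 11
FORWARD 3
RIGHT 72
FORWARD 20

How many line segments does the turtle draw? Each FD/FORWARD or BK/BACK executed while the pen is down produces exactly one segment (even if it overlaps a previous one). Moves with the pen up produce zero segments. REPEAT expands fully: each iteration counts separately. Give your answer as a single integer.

Answer: 9

Derivation:
Executing turtle program step by step:
Start: pos=(-5,-6), heading=135, pen down
RT 90: heading 135 -> 45
FD 11: (-5,-6) -> (2.778,1.778) [heading=45, draw]
LT 108: heading 45 -> 153
RT 15: heading 153 -> 138
FD 4: (2.778,1.778) -> (-0.194,4.455) [heading=138, draw]
REPEAT 2 [
  -- iteration 1/2 --
  BK 4: (-0.194,4.455) -> (2.778,1.778) [heading=138, draw]
  LT 72: heading 138 -> 210
  BK 2: (2.778,1.778) -> (4.51,2.778) [heading=210, draw]
  -- iteration 2/2 --
  BK 4: (4.51,2.778) -> (7.974,4.778) [heading=210, draw]
  LT 72: heading 210 -> 282
  BK 2: (7.974,4.778) -> (7.559,6.734) [heading=282, draw]
]
RT 15: heading 282 -> 267
FD 11: (7.559,6.734) -> (6.983,-4.25) [heading=267, draw]
FD 3: (6.983,-4.25) -> (6.826,-7.246) [heading=267, draw]
RT 72: heading 267 -> 195
FD 20: (6.826,-7.246) -> (-12.493,-12.423) [heading=195, draw]
Final: pos=(-12.493,-12.423), heading=195, 9 segment(s) drawn
Segments drawn: 9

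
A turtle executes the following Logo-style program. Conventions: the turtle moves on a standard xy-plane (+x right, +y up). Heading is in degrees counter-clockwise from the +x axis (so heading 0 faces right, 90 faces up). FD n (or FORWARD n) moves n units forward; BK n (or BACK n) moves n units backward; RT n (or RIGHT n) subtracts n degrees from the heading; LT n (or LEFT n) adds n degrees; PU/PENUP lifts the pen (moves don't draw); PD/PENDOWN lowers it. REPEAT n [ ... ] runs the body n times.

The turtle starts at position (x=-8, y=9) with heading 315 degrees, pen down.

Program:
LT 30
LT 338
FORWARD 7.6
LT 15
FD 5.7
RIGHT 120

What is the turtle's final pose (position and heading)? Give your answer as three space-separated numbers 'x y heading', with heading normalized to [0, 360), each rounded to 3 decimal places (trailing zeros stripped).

Executing turtle program step by step:
Start: pos=(-8,9), heading=315, pen down
LT 30: heading 315 -> 345
LT 338: heading 345 -> 323
FD 7.6: (-8,9) -> (-1.93,4.426) [heading=323, draw]
LT 15: heading 323 -> 338
FD 5.7: (-1.93,4.426) -> (3.355,2.291) [heading=338, draw]
RT 120: heading 338 -> 218
Final: pos=(3.355,2.291), heading=218, 2 segment(s) drawn

Answer: 3.355 2.291 218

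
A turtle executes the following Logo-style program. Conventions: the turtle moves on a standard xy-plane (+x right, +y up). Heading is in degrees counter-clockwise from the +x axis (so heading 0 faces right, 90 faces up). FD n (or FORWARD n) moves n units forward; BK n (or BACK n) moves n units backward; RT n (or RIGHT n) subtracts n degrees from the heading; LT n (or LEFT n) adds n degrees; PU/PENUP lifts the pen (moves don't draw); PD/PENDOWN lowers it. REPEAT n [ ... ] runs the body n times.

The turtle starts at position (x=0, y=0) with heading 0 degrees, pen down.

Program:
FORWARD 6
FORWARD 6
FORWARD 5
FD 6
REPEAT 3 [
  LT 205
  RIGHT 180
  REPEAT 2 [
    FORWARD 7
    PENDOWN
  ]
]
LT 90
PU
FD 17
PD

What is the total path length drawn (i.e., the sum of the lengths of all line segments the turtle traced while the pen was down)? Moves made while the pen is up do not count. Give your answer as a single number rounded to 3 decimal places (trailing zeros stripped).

Answer: 65

Derivation:
Executing turtle program step by step:
Start: pos=(0,0), heading=0, pen down
FD 6: (0,0) -> (6,0) [heading=0, draw]
FD 6: (6,0) -> (12,0) [heading=0, draw]
FD 5: (12,0) -> (17,0) [heading=0, draw]
FD 6: (17,0) -> (23,0) [heading=0, draw]
REPEAT 3 [
  -- iteration 1/3 --
  LT 205: heading 0 -> 205
  RT 180: heading 205 -> 25
  REPEAT 2 [
    -- iteration 1/2 --
    FD 7: (23,0) -> (29.344,2.958) [heading=25, draw]
    PD: pen down
    -- iteration 2/2 --
    FD 7: (29.344,2.958) -> (35.688,5.917) [heading=25, draw]
    PD: pen down
  ]
  -- iteration 2/3 --
  LT 205: heading 25 -> 230
  RT 180: heading 230 -> 50
  REPEAT 2 [
    -- iteration 1/2 --
    FD 7: (35.688,5.917) -> (40.188,11.279) [heading=50, draw]
    PD: pen down
    -- iteration 2/2 --
    FD 7: (40.188,11.279) -> (44.687,16.641) [heading=50, draw]
    PD: pen down
  ]
  -- iteration 3/3 --
  LT 205: heading 50 -> 255
  RT 180: heading 255 -> 75
  REPEAT 2 [
    -- iteration 1/2 --
    FD 7: (44.687,16.641) -> (46.499,23.403) [heading=75, draw]
    PD: pen down
    -- iteration 2/2 --
    FD 7: (46.499,23.403) -> (48.311,30.164) [heading=75, draw]
    PD: pen down
  ]
]
LT 90: heading 75 -> 165
PU: pen up
FD 17: (48.311,30.164) -> (31.89,34.564) [heading=165, move]
PD: pen down
Final: pos=(31.89,34.564), heading=165, 10 segment(s) drawn

Segment lengths:
  seg 1: (0,0) -> (6,0), length = 6
  seg 2: (6,0) -> (12,0), length = 6
  seg 3: (12,0) -> (17,0), length = 5
  seg 4: (17,0) -> (23,0), length = 6
  seg 5: (23,0) -> (29.344,2.958), length = 7
  seg 6: (29.344,2.958) -> (35.688,5.917), length = 7
  seg 7: (35.688,5.917) -> (40.188,11.279), length = 7
  seg 8: (40.188,11.279) -> (44.687,16.641), length = 7
  seg 9: (44.687,16.641) -> (46.499,23.403), length = 7
  seg 10: (46.499,23.403) -> (48.311,30.164), length = 7
Total = 65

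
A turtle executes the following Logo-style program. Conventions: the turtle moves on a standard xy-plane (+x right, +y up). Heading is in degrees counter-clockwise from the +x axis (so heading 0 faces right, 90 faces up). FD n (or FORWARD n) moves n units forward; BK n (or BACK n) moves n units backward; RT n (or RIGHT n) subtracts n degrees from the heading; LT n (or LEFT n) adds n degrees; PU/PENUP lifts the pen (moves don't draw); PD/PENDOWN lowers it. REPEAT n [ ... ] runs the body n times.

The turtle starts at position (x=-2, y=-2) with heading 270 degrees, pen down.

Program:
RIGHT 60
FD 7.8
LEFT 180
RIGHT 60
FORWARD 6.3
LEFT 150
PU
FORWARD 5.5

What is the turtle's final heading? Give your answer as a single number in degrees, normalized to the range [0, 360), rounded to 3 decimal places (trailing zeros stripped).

Executing turtle program step by step:
Start: pos=(-2,-2), heading=270, pen down
RT 60: heading 270 -> 210
FD 7.8: (-2,-2) -> (-8.755,-5.9) [heading=210, draw]
LT 180: heading 210 -> 30
RT 60: heading 30 -> 330
FD 6.3: (-8.755,-5.9) -> (-3.299,-9.05) [heading=330, draw]
LT 150: heading 330 -> 120
PU: pen up
FD 5.5: (-3.299,-9.05) -> (-6.049,-4.287) [heading=120, move]
Final: pos=(-6.049,-4.287), heading=120, 2 segment(s) drawn

Answer: 120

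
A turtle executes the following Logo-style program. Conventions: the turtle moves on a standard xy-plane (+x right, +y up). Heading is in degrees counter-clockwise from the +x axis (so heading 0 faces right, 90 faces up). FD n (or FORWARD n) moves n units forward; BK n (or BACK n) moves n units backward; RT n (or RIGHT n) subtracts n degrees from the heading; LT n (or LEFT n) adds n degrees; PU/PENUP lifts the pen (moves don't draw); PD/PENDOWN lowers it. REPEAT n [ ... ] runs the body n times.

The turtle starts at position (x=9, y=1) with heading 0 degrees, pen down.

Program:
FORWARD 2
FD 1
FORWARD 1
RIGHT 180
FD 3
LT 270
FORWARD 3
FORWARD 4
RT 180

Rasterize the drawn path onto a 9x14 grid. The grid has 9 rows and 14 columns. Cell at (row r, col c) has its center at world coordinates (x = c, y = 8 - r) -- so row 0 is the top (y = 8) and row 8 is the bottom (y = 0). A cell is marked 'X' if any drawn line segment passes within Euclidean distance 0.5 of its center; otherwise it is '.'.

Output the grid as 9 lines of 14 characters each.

Answer: ..........X...
..........X...
..........X...
..........X...
..........X...
..........X...
..........X...
.........XXXXX
..............

Derivation:
Segment 0: (9,1) -> (11,1)
Segment 1: (11,1) -> (12,1)
Segment 2: (12,1) -> (13,1)
Segment 3: (13,1) -> (10,1)
Segment 4: (10,1) -> (10,4)
Segment 5: (10,4) -> (10,8)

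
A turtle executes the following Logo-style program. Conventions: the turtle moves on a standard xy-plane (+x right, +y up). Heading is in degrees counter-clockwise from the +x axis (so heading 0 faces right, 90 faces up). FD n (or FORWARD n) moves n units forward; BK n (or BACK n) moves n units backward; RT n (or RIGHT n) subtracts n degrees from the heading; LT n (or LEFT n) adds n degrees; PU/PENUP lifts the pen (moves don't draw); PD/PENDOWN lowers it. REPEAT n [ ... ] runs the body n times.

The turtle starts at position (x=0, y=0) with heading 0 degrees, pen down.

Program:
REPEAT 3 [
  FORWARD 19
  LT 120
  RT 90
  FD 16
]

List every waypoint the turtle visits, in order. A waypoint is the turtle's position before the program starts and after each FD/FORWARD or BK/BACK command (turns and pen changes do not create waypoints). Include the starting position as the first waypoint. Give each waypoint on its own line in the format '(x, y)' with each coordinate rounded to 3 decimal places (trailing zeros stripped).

Answer: (0, 0)
(19, 0)
(32.856, 8)
(49.311, 17.5)
(57.311, 31.356)
(66.811, 47.811)
(66.811, 63.811)

Derivation:
Executing turtle program step by step:
Start: pos=(0,0), heading=0, pen down
REPEAT 3 [
  -- iteration 1/3 --
  FD 19: (0,0) -> (19,0) [heading=0, draw]
  LT 120: heading 0 -> 120
  RT 90: heading 120 -> 30
  FD 16: (19,0) -> (32.856,8) [heading=30, draw]
  -- iteration 2/3 --
  FD 19: (32.856,8) -> (49.311,17.5) [heading=30, draw]
  LT 120: heading 30 -> 150
  RT 90: heading 150 -> 60
  FD 16: (49.311,17.5) -> (57.311,31.356) [heading=60, draw]
  -- iteration 3/3 --
  FD 19: (57.311,31.356) -> (66.811,47.811) [heading=60, draw]
  LT 120: heading 60 -> 180
  RT 90: heading 180 -> 90
  FD 16: (66.811,47.811) -> (66.811,63.811) [heading=90, draw]
]
Final: pos=(66.811,63.811), heading=90, 6 segment(s) drawn
Waypoints (7 total):
(0, 0)
(19, 0)
(32.856, 8)
(49.311, 17.5)
(57.311, 31.356)
(66.811, 47.811)
(66.811, 63.811)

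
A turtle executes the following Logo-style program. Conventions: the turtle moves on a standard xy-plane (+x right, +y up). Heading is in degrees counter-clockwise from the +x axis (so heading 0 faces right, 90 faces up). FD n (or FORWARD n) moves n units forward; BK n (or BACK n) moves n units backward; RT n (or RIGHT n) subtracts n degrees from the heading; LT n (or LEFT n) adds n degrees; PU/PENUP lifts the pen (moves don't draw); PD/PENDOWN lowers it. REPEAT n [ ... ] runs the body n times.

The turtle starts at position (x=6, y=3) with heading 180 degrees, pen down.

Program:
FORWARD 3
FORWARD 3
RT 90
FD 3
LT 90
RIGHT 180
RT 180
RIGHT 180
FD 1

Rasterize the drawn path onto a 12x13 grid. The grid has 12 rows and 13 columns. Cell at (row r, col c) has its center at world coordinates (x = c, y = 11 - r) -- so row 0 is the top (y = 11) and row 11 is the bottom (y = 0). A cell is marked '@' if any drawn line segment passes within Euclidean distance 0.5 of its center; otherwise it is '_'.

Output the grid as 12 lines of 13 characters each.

Answer: _____________
_____________
_____________
_____________
_____________
@@___________
@____________
@____________
@@@@@@@______
_____________
_____________
_____________

Derivation:
Segment 0: (6,3) -> (3,3)
Segment 1: (3,3) -> (0,3)
Segment 2: (0,3) -> (0,6)
Segment 3: (0,6) -> (1,6)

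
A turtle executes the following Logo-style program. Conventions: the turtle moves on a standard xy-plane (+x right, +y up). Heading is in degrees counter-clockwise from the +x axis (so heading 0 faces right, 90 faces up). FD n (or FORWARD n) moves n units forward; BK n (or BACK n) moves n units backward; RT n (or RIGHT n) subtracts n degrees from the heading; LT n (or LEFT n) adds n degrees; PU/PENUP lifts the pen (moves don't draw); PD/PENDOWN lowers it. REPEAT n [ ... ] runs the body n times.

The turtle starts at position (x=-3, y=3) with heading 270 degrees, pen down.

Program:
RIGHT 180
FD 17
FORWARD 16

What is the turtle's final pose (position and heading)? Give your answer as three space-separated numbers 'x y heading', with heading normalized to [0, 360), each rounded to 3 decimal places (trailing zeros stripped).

Executing turtle program step by step:
Start: pos=(-3,3), heading=270, pen down
RT 180: heading 270 -> 90
FD 17: (-3,3) -> (-3,20) [heading=90, draw]
FD 16: (-3,20) -> (-3,36) [heading=90, draw]
Final: pos=(-3,36), heading=90, 2 segment(s) drawn

Answer: -3 36 90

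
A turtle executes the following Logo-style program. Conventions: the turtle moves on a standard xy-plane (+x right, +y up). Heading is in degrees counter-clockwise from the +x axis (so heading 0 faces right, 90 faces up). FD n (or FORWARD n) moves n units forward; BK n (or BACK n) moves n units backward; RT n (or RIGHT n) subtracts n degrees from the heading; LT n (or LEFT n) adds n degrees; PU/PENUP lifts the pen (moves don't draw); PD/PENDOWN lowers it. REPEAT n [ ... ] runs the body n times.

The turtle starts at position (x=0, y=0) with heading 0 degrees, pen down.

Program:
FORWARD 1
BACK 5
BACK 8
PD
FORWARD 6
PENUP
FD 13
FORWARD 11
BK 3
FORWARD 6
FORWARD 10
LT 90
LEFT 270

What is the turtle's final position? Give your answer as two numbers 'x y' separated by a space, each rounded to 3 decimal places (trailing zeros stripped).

Executing turtle program step by step:
Start: pos=(0,0), heading=0, pen down
FD 1: (0,0) -> (1,0) [heading=0, draw]
BK 5: (1,0) -> (-4,0) [heading=0, draw]
BK 8: (-4,0) -> (-12,0) [heading=0, draw]
PD: pen down
FD 6: (-12,0) -> (-6,0) [heading=0, draw]
PU: pen up
FD 13: (-6,0) -> (7,0) [heading=0, move]
FD 11: (7,0) -> (18,0) [heading=0, move]
BK 3: (18,0) -> (15,0) [heading=0, move]
FD 6: (15,0) -> (21,0) [heading=0, move]
FD 10: (21,0) -> (31,0) [heading=0, move]
LT 90: heading 0 -> 90
LT 270: heading 90 -> 0
Final: pos=(31,0), heading=0, 4 segment(s) drawn

Answer: 31 0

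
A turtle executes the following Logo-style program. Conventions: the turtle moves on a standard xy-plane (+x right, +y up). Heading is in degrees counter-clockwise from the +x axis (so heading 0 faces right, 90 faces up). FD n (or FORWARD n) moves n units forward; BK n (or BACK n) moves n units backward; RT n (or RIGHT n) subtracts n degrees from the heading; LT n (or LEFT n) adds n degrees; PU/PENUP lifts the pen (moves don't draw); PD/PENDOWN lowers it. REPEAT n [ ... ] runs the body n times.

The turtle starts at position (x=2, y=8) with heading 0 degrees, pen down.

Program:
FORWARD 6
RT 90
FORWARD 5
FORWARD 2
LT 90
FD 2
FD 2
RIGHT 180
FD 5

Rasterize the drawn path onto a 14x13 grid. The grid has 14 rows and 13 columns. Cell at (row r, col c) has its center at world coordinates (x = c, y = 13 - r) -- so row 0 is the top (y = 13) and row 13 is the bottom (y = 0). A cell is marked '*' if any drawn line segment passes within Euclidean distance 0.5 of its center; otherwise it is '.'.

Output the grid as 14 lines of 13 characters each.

Segment 0: (2,8) -> (8,8)
Segment 1: (8,8) -> (8,3)
Segment 2: (8,3) -> (8,1)
Segment 3: (8,1) -> (10,1)
Segment 4: (10,1) -> (12,1)
Segment 5: (12,1) -> (7,1)

Answer: .............
.............
.............
.............
.............
..*******....
........*....
........*....
........*....
........*....
........*....
........*....
.......******
.............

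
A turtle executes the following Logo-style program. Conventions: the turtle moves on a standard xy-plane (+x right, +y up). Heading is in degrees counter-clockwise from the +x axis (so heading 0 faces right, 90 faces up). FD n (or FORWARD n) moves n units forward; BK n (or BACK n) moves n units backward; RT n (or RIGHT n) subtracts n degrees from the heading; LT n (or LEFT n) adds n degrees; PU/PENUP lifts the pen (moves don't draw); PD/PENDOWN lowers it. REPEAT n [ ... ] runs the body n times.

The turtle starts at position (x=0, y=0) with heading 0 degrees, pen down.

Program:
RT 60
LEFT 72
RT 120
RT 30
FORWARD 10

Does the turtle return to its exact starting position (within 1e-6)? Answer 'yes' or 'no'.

Answer: no

Derivation:
Executing turtle program step by step:
Start: pos=(0,0), heading=0, pen down
RT 60: heading 0 -> 300
LT 72: heading 300 -> 12
RT 120: heading 12 -> 252
RT 30: heading 252 -> 222
FD 10: (0,0) -> (-7.431,-6.691) [heading=222, draw]
Final: pos=(-7.431,-6.691), heading=222, 1 segment(s) drawn

Start position: (0, 0)
Final position: (-7.431, -6.691)
Distance = 10; >= 1e-6 -> NOT closed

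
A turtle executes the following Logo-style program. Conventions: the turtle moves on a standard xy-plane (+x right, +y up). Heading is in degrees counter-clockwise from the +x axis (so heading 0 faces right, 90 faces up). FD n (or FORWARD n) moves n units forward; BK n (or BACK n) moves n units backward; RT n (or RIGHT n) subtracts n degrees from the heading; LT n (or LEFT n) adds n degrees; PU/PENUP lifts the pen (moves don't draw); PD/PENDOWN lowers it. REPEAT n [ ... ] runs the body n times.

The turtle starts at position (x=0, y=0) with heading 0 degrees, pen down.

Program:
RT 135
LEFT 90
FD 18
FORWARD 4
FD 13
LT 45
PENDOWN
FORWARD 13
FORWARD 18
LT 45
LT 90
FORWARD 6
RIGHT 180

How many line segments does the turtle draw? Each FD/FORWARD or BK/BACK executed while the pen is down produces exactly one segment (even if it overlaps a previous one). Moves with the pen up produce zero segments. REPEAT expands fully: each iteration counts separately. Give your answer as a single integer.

Answer: 6

Derivation:
Executing turtle program step by step:
Start: pos=(0,0), heading=0, pen down
RT 135: heading 0 -> 225
LT 90: heading 225 -> 315
FD 18: (0,0) -> (12.728,-12.728) [heading=315, draw]
FD 4: (12.728,-12.728) -> (15.556,-15.556) [heading=315, draw]
FD 13: (15.556,-15.556) -> (24.749,-24.749) [heading=315, draw]
LT 45: heading 315 -> 0
PD: pen down
FD 13: (24.749,-24.749) -> (37.749,-24.749) [heading=0, draw]
FD 18: (37.749,-24.749) -> (55.749,-24.749) [heading=0, draw]
LT 45: heading 0 -> 45
LT 90: heading 45 -> 135
FD 6: (55.749,-24.749) -> (51.506,-20.506) [heading=135, draw]
RT 180: heading 135 -> 315
Final: pos=(51.506,-20.506), heading=315, 6 segment(s) drawn
Segments drawn: 6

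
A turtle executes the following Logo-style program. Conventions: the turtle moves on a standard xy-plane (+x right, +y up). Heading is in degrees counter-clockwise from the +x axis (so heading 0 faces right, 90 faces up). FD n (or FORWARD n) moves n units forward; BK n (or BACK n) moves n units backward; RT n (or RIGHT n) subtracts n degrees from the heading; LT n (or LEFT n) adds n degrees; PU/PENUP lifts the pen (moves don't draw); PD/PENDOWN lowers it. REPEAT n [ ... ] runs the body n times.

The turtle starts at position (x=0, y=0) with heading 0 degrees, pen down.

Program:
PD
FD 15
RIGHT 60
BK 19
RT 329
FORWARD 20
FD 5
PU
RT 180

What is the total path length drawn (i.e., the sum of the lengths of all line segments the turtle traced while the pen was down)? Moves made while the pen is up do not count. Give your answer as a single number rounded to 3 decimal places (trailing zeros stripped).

Executing turtle program step by step:
Start: pos=(0,0), heading=0, pen down
PD: pen down
FD 15: (0,0) -> (15,0) [heading=0, draw]
RT 60: heading 0 -> 300
BK 19: (15,0) -> (5.5,16.454) [heading=300, draw]
RT 329: heading 300 -> 331
FD 20: (5.5,16.454) -> (22.992,6.758) [heading=331, draw]
FD 5: (22.992,6.758) -> (27.365,4.334) [heading=331, draw]
PU: pen up
RT 180: heading 331 -> 151
Final: pos=(27.365,4.334), heading=151, 4 segment(s) drawn

Segment lengths:
  seg 1: (0,0) -> (15,0), length = 15
  seg 2: (15,0) -> (5.5,16.454), length = 19
  seg 3: (5.5,16.454) -> (22.992,6.758), length = 20
  seg 4: (22.992,6.758) -> (27.365,4.334), length = 5
Total = 59

Answer: 59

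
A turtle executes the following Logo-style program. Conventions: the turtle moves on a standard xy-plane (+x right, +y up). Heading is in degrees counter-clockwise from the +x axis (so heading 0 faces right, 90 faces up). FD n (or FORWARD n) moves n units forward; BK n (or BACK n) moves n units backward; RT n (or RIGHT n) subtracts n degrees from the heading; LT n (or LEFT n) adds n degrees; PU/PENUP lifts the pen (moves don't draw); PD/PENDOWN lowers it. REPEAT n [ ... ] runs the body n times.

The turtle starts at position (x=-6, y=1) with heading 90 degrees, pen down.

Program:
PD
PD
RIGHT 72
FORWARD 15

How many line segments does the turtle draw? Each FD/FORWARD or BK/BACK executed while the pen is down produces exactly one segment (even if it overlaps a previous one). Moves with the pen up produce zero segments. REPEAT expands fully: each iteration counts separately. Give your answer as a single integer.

Executing turtle program step by step:
Start: pos=(-6,1), heading=90, pen down
PD: pen down
PD: pen down
RT 72: heading 90 -> 18
FD 15: (-6,1) -> (8.266,5.635) [heading=18, draw]
Final: pos=(8.266,5.635), heading=18, 1 segment(s) drawn
Segments drawn: 1

Answer: 1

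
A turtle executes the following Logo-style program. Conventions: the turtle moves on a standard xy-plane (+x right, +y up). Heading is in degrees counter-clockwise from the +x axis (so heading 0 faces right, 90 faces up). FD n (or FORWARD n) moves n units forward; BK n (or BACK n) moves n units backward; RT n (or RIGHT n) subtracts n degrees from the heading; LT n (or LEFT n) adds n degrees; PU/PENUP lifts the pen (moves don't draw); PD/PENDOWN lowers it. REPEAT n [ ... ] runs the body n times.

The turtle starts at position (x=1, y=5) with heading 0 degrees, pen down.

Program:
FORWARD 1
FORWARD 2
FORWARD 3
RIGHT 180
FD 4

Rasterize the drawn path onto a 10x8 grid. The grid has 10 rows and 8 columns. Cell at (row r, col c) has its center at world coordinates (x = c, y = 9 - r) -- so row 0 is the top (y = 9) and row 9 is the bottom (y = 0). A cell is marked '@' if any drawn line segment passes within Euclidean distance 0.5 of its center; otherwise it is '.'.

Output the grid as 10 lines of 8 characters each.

Segment 0: (1,5) -> (2,5)
Segment 1: (2,5) -> (4,5)
Segment 2: (4,5) -> (7,5)
Segment 3: (7,5) -> (3,5)

Answer: ........
........
........
........
.@@@@@@@
........
........
........
........
........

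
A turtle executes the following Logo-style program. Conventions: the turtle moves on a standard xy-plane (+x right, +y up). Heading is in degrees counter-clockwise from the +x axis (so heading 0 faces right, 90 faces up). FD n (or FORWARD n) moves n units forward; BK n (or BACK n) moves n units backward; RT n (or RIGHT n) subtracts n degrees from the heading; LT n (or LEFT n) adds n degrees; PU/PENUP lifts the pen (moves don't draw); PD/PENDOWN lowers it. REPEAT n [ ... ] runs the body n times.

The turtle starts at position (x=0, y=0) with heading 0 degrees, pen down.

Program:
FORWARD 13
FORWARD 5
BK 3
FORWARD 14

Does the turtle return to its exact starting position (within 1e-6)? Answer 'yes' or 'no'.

Executing turtle program step by step:
Start: pos=(0,0), heading=0, pen down
FD 13: (0,0) -> (13,0) [heading=0, draw]
FD 5: (13,0) -> (18,0) [heading=0, draw]
BK 3: (18,0) -> (15,0) [heading=0, draw]
FD 14: (15,0) -> (29,0) [heading=0, draw]
Final: pos=(29,0), heading=0, 4 segment(s) drawn

Start position: (0, 0)
Final position: (29, 0)
Distance = 29; >= 1e-6 -> NOT closed

Answer: no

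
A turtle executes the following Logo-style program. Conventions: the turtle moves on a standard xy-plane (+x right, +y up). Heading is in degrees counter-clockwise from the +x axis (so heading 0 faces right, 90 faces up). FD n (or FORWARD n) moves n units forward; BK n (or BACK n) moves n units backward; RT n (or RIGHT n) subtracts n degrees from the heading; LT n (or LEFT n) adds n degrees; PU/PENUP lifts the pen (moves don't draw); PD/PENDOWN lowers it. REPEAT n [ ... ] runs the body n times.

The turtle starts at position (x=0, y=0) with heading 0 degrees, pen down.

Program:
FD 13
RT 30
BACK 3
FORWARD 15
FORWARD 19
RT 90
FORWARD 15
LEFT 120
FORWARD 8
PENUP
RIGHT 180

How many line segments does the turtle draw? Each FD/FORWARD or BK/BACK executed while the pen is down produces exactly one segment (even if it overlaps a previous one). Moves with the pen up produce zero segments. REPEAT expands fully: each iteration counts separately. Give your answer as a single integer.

Executing turtle program step by step:
Start: pos=(0,0), heading=0, pen down
FD 13: (0,0) -> (13,0) [heading=0, draw]
RT 30: heading 0 -> 330
BK 3: (13,0) -> (10.402,1.5) [heading=330, draw]
FD 15: (10.402,1.5) -> (23.392,-6) [heading=330, draw]
FD 19: (23.392,-6) -> (39.847,-15.5) [heading=330, draw]
RT 90: heading 330 -> 240
FD 15: (39.847,-15.5) -> (32.347,-28.49) [heading=240, draw]
LT 120: heading 240 -> 0
FD 8: (32.347,-28.49) -> (40.347,-28.49) [heading=0, draw]
PU: pen up
RT 180: heading 0 -> 180
Final: pos=(40.347,-28.49), heading=180, 6 segment(s) drawn
Segments drawn: 6

Answer: 6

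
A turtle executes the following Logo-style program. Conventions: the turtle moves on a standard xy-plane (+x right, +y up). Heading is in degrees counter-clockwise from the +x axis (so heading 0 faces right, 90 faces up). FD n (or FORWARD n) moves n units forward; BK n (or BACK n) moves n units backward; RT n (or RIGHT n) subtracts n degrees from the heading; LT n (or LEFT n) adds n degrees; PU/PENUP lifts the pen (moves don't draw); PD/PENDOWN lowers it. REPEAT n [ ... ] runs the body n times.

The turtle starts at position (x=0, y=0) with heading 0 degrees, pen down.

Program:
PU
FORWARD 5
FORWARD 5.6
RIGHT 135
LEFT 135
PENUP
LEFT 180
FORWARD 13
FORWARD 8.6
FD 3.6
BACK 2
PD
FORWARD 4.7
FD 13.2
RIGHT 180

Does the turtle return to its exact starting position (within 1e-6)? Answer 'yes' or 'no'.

Executing turtle program step by step:
Start: pos=(0,0), heading=0, pen down
PU: pen up
FD 5: (0,0) -> (5,0) [heading=0, move]
FD 5.6: (5,0) -> (10.6,0) [heading=0, move]
RT 135: heading 0 -> 225
LT 135: heading 225 -> 0
PU: pen up
LT 180: heading 0 -> 180
FD 13: (10.6,0) -> (-2.4,0) [heading=180, move]
FD 8.6: (-2.4,0) -> (-11,0) [heading=180, move]
FD 3.6: (-11,0) -> (-14.6,0) [heading=180, move]
BK 2: (-14.6,0) -> (-12.6,0) [heading=180, move]
PD: pen down
FD 4.7: (-12.6,0) -> (-17.3,0) [heading=180, draw]
FD 13.2: (-17.3,0) -> (-30.5,0) [heading=180, draw]
RT 180: heading 180 -> 0
Final: pos=(-30.5,0), heading=0, 2 segment(s) drawn

Start position: (0, 0)
Final position: (-30.5, 0)
Distance = 30.5; >= 1e-6 -> NOT closed

Answer: no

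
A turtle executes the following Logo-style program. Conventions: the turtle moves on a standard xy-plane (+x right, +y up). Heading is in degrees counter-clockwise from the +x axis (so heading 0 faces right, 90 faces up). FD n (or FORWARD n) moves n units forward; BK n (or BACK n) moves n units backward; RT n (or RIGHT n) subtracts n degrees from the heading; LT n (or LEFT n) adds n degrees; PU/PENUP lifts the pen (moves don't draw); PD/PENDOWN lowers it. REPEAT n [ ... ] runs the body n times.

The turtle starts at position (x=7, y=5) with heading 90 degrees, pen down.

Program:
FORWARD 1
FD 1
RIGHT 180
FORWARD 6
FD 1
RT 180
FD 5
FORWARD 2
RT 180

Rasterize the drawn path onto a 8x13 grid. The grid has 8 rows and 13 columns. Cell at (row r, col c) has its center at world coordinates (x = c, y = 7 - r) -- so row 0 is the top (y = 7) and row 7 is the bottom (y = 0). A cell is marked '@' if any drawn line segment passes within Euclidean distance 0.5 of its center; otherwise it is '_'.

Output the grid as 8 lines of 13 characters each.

Answer: _______@_____
_______@_____
_______@_____
_______@_____
_______@_____
_______@_____
_______@_____
_______@_____

Derivation:
Segment 0: (7,5) -> (7,6)
Segment 1: (7,6) -> (7,7)
Segment 2: (7,7) -> (7,1)
Segment 3: (7,1) -> (7,0)
Segment 4: (7,0) -> (7,5)
Segment 5: (7,5) -> (7,7)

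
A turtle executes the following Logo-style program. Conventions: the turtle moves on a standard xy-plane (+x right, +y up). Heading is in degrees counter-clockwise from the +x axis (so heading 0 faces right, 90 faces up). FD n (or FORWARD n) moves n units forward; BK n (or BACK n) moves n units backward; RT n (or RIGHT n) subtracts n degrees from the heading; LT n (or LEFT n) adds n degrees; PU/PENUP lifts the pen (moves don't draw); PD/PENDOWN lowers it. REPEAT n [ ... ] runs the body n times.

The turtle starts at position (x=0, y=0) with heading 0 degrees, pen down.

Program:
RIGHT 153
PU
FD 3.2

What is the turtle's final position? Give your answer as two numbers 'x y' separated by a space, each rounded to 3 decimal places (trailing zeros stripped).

Answer: -2.851 -1.453

Derivation:
Executing turtle program step by step:
Start: pos=(0,0), heading=0, pen down
RT 153: heading 0 -> 207
PU: pen up
FD 3.2: (0,0) -> (-2.851,-1.453) [heading=207, move]
Final: pos=(-2.851,-1.453), heading=207, 0 segment(s) drawn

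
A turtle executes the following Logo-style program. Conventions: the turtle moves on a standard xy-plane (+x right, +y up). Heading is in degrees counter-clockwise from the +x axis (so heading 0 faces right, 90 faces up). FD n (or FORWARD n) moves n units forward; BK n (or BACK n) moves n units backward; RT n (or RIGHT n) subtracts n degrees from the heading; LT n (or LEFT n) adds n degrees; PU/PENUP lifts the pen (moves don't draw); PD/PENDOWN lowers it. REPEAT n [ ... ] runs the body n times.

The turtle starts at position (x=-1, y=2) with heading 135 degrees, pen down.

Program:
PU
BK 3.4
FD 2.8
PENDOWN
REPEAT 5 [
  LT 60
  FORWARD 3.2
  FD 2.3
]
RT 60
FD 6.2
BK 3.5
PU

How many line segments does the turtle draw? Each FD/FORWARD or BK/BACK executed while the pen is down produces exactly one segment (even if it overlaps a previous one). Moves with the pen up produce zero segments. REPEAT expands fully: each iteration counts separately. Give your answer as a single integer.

Answer: 12

Derivation:
Executing turtle program step by step:
Start: pos=(-1,2), heading=135, pen down
PU: pen up
BK 3.4: (-1,2) -> (1.404,-0.404) [heading=135, move]
FD 2.8: (1.404,-0.404) -> (-0.576,1.576) [heading=135, move]
PD: pen down
REPEAT 5 [
  -- iteration 1/5 --
  LT 60: heading 135 -> 195
  FD 3.2: (-0.576,1.576) -> (-3.667,0.748) [heading=195, draw]
  FD 2.3: (-3.667,0.748) -> (-5.888,0.152) [heading=195, draw]
  -- iteration 2/5 --
  LT 60: heading 195 -> 255
  FD 3.2: (-5.888,0.152) -> (-6.717,-2.939) [heading=255, draw]
  FD 2.3: (-6.717,-2.939) -> (-7.312,-5.16) [heading=255, draw]
  -- iteration 3/5 --
  LT 60: heading 255 -> 315
  FD 3.2: (-7.312,-5.16) -> (-5.049,-7.423) [heading=315, draw]
  FD 2.3: (-5.049,-7.423) -> (-3.423,-9.049) [heading=315, draw]
  -- iteration 4/5 --
  LT 60: heading 315 -> 15
  FD 3.2: (-3.423,-9.049) -> (-0.332,-8.221) [heading=15, draw]
  FD 2.3: (-0.332,-8.221) -> (1.89,-7.626) [heading=15, draw]
  -- iteration 5/5 --
  LT 60: heading 15 -> 75
  FD 3.2: (1.89,-7.626) -> (2.718,-4.535) [heading=75, draw]
  FD 2.3: (2.718,-4.535) -> (3.313,-2.313) [heading=75, draw]
]
RT 60: heading 75 -> 15
FD 6.2: (3.313,-2.313) -> (9.302,-0.709) [heading=15, draw]
BK 3.5: (9.302,-0.709) -> (5.921,-1.615) [heading=15, draw]
PU: pen up
Final: pos=(5.921,-1.615), heading=15, 12 segment(s) drawn
Segments drawn: 12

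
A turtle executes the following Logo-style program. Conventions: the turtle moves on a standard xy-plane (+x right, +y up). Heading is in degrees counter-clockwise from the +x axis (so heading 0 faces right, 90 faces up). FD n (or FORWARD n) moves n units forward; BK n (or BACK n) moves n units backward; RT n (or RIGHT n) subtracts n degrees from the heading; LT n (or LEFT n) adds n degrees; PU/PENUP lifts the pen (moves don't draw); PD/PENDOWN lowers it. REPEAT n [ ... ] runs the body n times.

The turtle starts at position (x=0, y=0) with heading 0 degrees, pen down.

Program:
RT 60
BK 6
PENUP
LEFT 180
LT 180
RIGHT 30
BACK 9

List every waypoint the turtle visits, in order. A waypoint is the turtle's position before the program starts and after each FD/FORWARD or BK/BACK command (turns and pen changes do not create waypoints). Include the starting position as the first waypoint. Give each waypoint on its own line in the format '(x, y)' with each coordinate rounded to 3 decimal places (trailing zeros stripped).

Executing turtle program step by step:
Start: pos=(0,0), heading=0, pen down
RT 60: heading 0 -> 300
BK 6: (0,0) -> (-3,5.196) [heading=300, draw]
PU: pen up
LT 180: heading 300 -> 120
LT 180: heading 120 -> 300
RT 30: heading 300 -> 270
BK 9: (-3,5.196) -> (-3,14.196) [heading=270, move]
Final: pos=(-3,14.196), heading=270, 1 segment(s) drawn
Waypoints (3 total):
(0, 0)
(-3, 5.196)
(-3, 14.196)

Answer: (0, 0)
(-3, 5.196)
(-3, 14.196)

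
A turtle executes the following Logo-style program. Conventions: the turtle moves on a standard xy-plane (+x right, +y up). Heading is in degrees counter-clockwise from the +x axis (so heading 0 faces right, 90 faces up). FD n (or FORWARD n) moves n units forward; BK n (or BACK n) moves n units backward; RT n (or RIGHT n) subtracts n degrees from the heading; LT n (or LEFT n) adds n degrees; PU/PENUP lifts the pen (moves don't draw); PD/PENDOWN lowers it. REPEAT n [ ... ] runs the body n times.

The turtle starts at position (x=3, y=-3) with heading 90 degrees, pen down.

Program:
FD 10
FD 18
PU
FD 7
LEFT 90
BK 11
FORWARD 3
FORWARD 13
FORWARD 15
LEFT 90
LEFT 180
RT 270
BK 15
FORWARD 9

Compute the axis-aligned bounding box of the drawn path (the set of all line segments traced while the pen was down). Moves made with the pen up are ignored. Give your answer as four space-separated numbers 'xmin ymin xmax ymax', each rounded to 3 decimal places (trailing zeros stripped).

Answer: 3 -3 3 25

Derivation:
Executing turtle program step by step:
Start: pos=(3,-3), heading=90, pen down
FD 10: (3,-3) -> (3,7) [heading=90, draw]
FD 18: (3,7) -> (3,25) [heading=90, draw]
PU: pen up
FD 7: (3,25) -> (3,32) [heading=90, move]
LT 90: heading 90 -> 180
BK 11: (3,32) -> (14,32) [heading=180, move]
FD 3: (14,32) -> (11,32) [heading=180, move]
FD 13: (11,32) -> (-2,32) [heading=180, move]
FD 15: (-2,32) -> (-17,32) [heading=180, move]
LT 90: heading 180 -> 270
LT 180: heading 270 -> 90
RT 270: heading 90 -> 180
BK 15: (-17,32) -> (-2,32) [heading=180, move]
FD 9: (-2,32) -> (-11,32) [heading=180, move]
Final: pos=(-11,32), heading=180, 2 segment(s) drawn

Segment endpoints: x in {3, 3, 3}, y in {-3, 7, 25}
xmin=3, ymin=-3, xmax=3, ymax=25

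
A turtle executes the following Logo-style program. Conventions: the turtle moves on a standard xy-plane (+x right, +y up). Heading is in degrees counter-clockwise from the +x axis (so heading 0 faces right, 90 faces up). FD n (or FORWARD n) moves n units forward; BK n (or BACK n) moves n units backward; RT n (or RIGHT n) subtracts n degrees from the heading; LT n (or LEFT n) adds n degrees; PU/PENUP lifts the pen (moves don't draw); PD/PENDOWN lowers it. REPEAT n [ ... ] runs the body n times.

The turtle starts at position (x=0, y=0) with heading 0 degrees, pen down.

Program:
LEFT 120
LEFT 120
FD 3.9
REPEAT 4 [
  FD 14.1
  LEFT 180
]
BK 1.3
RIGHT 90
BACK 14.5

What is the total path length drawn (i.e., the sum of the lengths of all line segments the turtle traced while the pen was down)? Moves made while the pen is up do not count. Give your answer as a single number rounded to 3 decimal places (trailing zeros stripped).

Answer: 76.1

Derivation:
Executing turtle program step by step:
Start: pos=(0,0), heading=0, pen down
LT 120: heading 0 -> 120
LT 120: heading 120 -> 240
FD 3.9: (0,0) -> (-1.95,-3.377) [heading=240, draw]
REPEAT 4 [
  -- iteration 1/4 --
  FD 14.1: (-1.95,-3.377) -> (-9,-15.588) [heading=240, draw]
  LT 180: heading 240 -> 60
  -- iteration 2/4 --
  FD 14.1: (-9,-15.588) -> (-1.95,-3.377) [heading=60, draw]
  LT 180: heading 60 -> 240
  -- iteration 3/4 --
  FD 14.1: (-1.95,-3.377) -> (-9,-15.588) [heading=240, draw]
  LT 180: heading 240 -> 60
  -- iteration 4/4 --
  FD 14.1: (-9,-15.588) -> (-1.95,-3.377) [heading=60, draw]
  LT 180: heading 60 -> 240
]
BK 1.3: (-1.95,-3.377) -> (-1.3,-2.252) [heading=240, draw]
RT 90: heading 240 -> 150
BK 14.5: (-1.3,-2.252) -> (11.257,-9.502) [heading=150, draw]
Final: pos=(11.257,-9.502), heading=150, 7 segment(s) drawn

Segment lengths:
  seg 1: (0,0) -> (-1.95,-3.377), length = 3.9
  seg 2: (-1.95,-3.377) -> (-9,-15.588), length = 14.1
  seg 3: (-9,-15.588) -> (-1.95,-3.377), length = 14.1
  seg 4: (-1.95,-3.377) -> (-9,-15.588), length = 14.1
  seg 5: (-9,-15.588) -> (-1.95,-3.377), length = 14.1
  seg 6: (-1.95,-3.377) -> (-1.3,-2.252), length = 1.3
  seg 7: (-1.3,-2.252) -> (11.257,-9.502), length = 14.5
Total = 76.1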